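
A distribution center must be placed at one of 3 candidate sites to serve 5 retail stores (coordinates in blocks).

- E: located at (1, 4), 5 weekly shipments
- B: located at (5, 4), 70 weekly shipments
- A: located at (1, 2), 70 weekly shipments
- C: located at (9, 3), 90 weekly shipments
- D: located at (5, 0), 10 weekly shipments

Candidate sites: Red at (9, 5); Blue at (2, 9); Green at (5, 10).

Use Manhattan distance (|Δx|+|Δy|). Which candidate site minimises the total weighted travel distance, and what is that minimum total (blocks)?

Total weighted distance at each candidate:
  Red (9, 5): total = 1435
  Blue (2, 9): total = 2440
  Green (5, 10): total = 2400
Minimum is at Red with total 1435 blocks.

Red, total 1435 blocks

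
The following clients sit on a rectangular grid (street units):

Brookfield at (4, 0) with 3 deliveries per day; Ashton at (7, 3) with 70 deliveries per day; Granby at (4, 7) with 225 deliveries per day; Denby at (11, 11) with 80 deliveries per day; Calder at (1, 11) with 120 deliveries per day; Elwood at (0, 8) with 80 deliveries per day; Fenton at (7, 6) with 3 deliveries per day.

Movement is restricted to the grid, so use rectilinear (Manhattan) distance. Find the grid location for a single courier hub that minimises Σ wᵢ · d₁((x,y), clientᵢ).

Manhattan distance separates: Σwᵢ(|x−xᵢ|+|y−yᵢ|) = Σwᵢ|x−xᵢ| + Σwᵢ|y−yᵢ|, so x and y are optimised independently as 1-D weighted medians.
Total weight W = 581; half = 290.5.
x-coordinate, sorted with cumulative weight:
  x=0 (Elwood, w=80) cum 80
  x=1 (Calder, w=120) cum 200
  x=4 (Brookfield, w=3) cum 203
  x=4 (Granby, w=225) cum 428  ← median
  x=7 (Ashton, w=70) cum 498
  x=7 (Fenton, w=3) cum 501
  x=11 (Denby, w=80) cum 581
⇒ x* = 4
y-coordinate, sorted with cumulative weight:
  y=0 (Brookfield, w=3) cum 3
  y=3 (Ashton, w=70) cum 73
  y=6 (Fenton, w=3) cum 76
  y=7 (Granby, w=225) cum 301  ← median
  y=8 (Elwood, w=80) cum 381
  y=11 (Denby, w=80) cum 461
  y=11 (Calder, w=120) cum 581
⇒ y* = 7

(4, 7)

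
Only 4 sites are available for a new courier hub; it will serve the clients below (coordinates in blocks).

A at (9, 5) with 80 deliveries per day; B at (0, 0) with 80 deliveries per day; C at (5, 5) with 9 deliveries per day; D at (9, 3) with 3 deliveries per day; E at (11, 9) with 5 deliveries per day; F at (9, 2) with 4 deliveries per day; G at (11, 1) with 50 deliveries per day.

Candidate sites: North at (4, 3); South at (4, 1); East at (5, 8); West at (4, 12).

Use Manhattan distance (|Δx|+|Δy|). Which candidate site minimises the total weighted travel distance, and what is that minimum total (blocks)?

South, total 1635 blocks

Total weighted distance at each candidate:
  North (4, 3): total = 1701
  South (4, 1): total = 1635
  East (5, 8): total = 2379
  West (4, 12): total = 3364
Minimum is at South with total 1635 blocks.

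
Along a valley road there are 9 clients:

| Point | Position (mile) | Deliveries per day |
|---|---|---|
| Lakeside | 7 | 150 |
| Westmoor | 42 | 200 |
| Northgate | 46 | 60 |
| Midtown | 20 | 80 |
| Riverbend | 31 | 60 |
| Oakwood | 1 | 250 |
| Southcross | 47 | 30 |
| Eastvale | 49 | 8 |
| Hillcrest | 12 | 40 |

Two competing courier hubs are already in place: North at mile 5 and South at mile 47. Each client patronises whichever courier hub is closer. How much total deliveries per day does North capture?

The indifferent point is the midpoint (5+47)/2 = 26; clients left of it (closer to North at 5) go to North, those right go to South.
  Oakwood at 1 (w=250) → North
  Lakeside at 7 (w=150) → North
  Hillcrest at 12 (w=40) → North
  Midtown at 20 (w=80) → North
  Riverbend at 31 (w=60) → South
  Westmoor at 42 (w=200) → South
  Northgate at 46 (w=60) → South
  Southcross at 47 (w=30) → South
  Eastvale at 49 (w=8) → South
North captures 520; South captures 358.

520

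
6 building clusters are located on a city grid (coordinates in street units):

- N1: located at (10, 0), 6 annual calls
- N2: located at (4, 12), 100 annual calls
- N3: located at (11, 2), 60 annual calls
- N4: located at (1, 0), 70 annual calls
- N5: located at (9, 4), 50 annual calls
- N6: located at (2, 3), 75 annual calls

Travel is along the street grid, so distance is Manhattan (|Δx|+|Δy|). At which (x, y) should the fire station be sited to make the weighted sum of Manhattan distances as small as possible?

(4, 3)

Manhattan distance separates: Σwᵢ(|x−xᵢ|+|y−yᵢ|) = Σwᵢ|x−xᵢ| + Σwᵢ|y−yᵢ|, so x and y are optimised independently as 1-D weighted medians.
Total weight W = 361; half = 180.5.
x-coordinate, sorted with cumulative weight:
  x=1 (N4, w=70) cum 70
  x=2 (N6, w=75) cum 145
  x=4 (N2, w=100) cum 245  ← median
  x=9 (N5, w=50) cum 295
  x=10 (N1, w=6) cum 301
  x=11 (N3, w=60) cum 361
⇒ x* = 4
y-coordinate, sorted with cumulative weight:
  y=0 (N1, w=6) cum 6
  y=0 (N4, w=70) cum 76
  y=2 (N3, w=60) cum 136
  y=3 (N6, w=75) cum 211  ← median
  y=4 (N5, w=50) cum 261
  y=12 (N2, w=100) cum 361
⇒ y* = 3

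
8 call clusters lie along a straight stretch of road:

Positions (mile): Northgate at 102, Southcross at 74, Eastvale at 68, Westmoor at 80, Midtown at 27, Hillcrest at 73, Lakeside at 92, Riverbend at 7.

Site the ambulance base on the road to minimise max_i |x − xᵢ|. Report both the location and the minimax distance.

location 54.5, max distance 47.5

The 1-center on a line is the midpoint of the two extreme points: leftmost at 7, rightmost at 102.
Optimal location = (7 + 102)/2 = 54.5; maximum distance = (102 − 7)/2 = 47.5.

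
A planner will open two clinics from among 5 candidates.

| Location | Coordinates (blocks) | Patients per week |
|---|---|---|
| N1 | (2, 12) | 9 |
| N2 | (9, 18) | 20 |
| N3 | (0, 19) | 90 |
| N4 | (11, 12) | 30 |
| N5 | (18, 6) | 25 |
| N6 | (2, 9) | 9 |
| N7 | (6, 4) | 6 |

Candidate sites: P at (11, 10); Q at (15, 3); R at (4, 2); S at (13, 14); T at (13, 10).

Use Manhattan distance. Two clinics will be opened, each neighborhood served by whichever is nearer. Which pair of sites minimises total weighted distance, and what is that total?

Evaluate every pair (each demand assigned to the nearer of the two):
  {P, S}: total = 2370
  {Q, S}: total = 2371
  {S, T}: total = 2428
  {R, S}: total = 2438
  {P, Q}: total = 2459
  {P, R}: total = 2539
  {P, T}: total = 2540
  {R, T}: total = 2688
  {Q, T}: total = 2775
  {Q, R}: total = 3063
Best pair: {P, S} with total 2370.

{P, S}, total 2370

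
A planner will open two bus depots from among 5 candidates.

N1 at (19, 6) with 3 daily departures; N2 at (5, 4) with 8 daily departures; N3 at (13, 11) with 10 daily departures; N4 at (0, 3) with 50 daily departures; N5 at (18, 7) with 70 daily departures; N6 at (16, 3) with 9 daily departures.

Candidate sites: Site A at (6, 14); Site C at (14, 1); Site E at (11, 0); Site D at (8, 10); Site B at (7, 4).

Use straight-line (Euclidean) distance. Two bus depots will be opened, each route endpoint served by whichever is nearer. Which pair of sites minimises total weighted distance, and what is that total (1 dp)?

Evaluate every pair (each demand assigned to the nearer of the two):
  {Site C, Site B}: total = 1013.2
  {Site C, Site D}: total = 1187.6
  {Site E, Site B}: total = 1237.2
  {Site D, Site B}: total = 1268.0
  {Site C, Site E}: total = 1279.7
  {Site A, Site C}: total = 1330.0
  {Site A, Site B}: total = 1361.8
  {Site E, Site D}: total = 1411.6
  {Site A, Site E}: total = 1479.4
  {Site A, Site D}: total = 1497.8
Best pair: {Site C, Site B} with total 1013.2.

{Site C, Site B}, total 1013.2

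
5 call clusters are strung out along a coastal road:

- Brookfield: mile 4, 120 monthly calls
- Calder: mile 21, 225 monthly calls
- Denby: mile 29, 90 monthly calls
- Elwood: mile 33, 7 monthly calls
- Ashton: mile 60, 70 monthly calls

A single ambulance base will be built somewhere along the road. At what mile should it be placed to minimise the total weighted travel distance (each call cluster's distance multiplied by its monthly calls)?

For a sum of weighted absolute distances on a line, the optimum is the weighted median (not the mean). Total weight W = 512; half-weight = 256.
Sort by position and accumulate weight:
  mile 4 (Brookfield, w=120) → cum 120
  mile 21 (Calder, w=225) → cum 345  ≥ 256 → median here
  mile 29 (Denby, w=90) → cum 435
  mile 33 (Elwood, w=7) → cum 442
  mile 60 (Ashton, w=70) → cum 512
Optimal location: mile 21.

x = 21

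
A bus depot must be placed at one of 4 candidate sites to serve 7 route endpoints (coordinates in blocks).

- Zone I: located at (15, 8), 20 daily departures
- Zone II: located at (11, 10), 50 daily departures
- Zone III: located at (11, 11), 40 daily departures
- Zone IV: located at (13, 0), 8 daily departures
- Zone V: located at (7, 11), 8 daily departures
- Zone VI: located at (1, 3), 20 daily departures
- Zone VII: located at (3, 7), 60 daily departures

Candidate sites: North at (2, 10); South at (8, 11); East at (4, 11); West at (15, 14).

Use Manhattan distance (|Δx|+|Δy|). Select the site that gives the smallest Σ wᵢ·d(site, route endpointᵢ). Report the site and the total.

Total weighted distance at each candidate:
  North (2, 10): total = 1766
  South (8, 11): total = 1496
  East (4, 11): total = 1664
  West (15, 14): total = 2656
Minimum is at South with total 1496 blocks.

South, total 1496 blocks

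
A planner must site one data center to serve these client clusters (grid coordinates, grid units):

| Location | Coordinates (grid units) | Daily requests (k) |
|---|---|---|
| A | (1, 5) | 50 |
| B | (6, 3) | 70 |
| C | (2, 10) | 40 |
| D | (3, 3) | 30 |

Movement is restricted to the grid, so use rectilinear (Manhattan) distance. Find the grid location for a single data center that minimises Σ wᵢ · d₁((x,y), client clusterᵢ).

(3, 3)

Manhattan distance separates: Σwᵢ(|x−xᵢ|+|y−yᵢ|) = Σwᵢ|x−xᵢ| + Σwᵢ|y−yᵢ|, so x and y are optimised independently as 1-D weighted medians.
Total weight W = 190; half = 95.
x-coordinate, sorted with cumulative weight:
  x=1 (A, w=50) cum 50
  x=2 (C, w=40) cum 90
  x=3 (D, w=30) cum 120  ← median
  x=6 (B, w=70) cum 190
⇒ x* = 3
y-coordinate, sorted with cumulative weight:
  y=3 (B, w=70) cum 70
  y=3 (D, w=30) cum 100  ← median
  y=5 (A, w=50) cum 150
  y=10 (C, w=40) cum 190
⇒ y* = 3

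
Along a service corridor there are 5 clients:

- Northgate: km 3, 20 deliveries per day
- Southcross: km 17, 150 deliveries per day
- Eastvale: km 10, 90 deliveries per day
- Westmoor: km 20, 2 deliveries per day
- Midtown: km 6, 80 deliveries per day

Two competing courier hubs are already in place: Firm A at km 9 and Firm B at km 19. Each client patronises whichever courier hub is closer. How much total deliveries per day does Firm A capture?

The indifferent point is the midpoint (9+19)/2 = 14; clients left of it (closer to Firm A at 9) go to Firm A, those right go to Firm B.
  Northgate at 3 (w=20) → Firm A
  Midtown at 6 (w=80) → Firm A
  Eastvale at 10 (w=90) → Firm A
  Southcross at 17 (w=150) → Firm B
  Westmoor at 20 (w=2) → Firm B
Firm A captures 190; Firm B captures 152.

190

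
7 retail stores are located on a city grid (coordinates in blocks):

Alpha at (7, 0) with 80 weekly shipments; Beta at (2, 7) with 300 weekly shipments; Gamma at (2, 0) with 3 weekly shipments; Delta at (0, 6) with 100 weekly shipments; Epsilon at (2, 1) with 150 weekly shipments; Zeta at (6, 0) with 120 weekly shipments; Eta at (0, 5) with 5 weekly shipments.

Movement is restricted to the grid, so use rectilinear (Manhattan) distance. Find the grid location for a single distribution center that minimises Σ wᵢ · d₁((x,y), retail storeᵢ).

Manhattan distance separates: Σwᵢ(|x−xᵢ|+|y−yᵢ|) = Σwᵢ|x−xᵢ| + Σwᵢ|y−yᵢ|, so x and y are optimised independently as 1-D weighted medians.
Total weight W = 758; half = 379.
x-coordinate, sorted with cumulative weight:
  x=0 (Delta, w=100) cum 100
  x=0 (Eta, w=5) cum 105
  x=2 (Beta, w=300) cum 405  ← median
  x=2 (Gamma, w=3) cum 408
  x=2 (Epsilon, w=150) cum 558
  x=6 (Zeta, w=120) cum 678
  x=7 (Alpha, w=80) cum 758
⇒ x* = 2
y-coordinate, sorted with cumulative weight:
  y=0 (Alpha, w=80) cum 80
  y=0 (Gamma, w=3) cum 83
  y=0 (Zeta, w=120) cum 203
  y=1 (Epsilon, w=150) cum 353
  y=5 (Eta, w=5) cum 358
  y=6 (Delta, w=100) cum 458  ← median
  y=7 (Beta, w=300) cum 758
⇒ y* = 6

(2, 6)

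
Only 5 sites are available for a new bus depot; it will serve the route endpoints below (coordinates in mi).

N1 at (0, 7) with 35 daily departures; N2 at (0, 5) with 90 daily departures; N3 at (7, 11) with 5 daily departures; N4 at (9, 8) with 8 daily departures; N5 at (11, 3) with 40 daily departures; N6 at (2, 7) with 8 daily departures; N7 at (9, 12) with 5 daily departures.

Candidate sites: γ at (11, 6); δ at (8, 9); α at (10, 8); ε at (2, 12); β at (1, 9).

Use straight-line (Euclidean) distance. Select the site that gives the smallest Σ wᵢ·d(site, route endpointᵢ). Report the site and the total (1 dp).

Total weighted distance at each candidate:
  γ (11, 6): total = 1659.4
  δ (8, 9): total = 1450.8
  α (10, 8): total = 1609.7
  ε (2, 12): total = 1517.8
  β (1, 9): total = 1072.5
Minimum is at β with total 1072.5 mi.

β, total 1072.5 mi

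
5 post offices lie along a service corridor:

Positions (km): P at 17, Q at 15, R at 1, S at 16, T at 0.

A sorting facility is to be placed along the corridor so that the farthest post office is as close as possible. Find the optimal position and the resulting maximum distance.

location 8.5, max distance 8.5

The 1-center on a line is the midpoint of the two extreme points: leftmost at 0, rightmost at 17.
Optimal location = (0 + 17)/2 = 8.5; maximum distance = (17 − 0)/2 = 8.5.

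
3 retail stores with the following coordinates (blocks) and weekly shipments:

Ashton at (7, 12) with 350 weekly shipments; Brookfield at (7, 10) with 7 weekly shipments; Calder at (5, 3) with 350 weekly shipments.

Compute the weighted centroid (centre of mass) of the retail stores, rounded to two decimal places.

(6.01, 7.52)

The minimiser of Σwᵢ‖p−pᵢ‖² is the weighted centroid p* = (Σwᵢpᵢ)/(Σwᵢ).
Σwᵢ = 707.
Σwᵢxᵢ = 350·7 + 7·7 + 350·5 = 4249.
Σwᵢyᵢ = 350·12 + 7·10 + 350·3 = 5320.
x* = 4249/707 = 6.01, y* = 5320/707 = 7.52.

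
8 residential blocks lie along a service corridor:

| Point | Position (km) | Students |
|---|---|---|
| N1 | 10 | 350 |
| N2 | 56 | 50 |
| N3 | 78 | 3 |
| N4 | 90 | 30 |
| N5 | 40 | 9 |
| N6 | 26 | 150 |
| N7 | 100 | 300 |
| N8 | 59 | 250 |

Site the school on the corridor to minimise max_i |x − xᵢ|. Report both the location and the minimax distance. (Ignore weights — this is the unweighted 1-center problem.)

The 1-center on a line is the midpoint of the two extreme points: leftmost at 10, rightmost at 100.
Optimal location = (10 + 100)/2 = 55; maximum distance = (100 − 10)/2 = 45.

location 55, max distance 45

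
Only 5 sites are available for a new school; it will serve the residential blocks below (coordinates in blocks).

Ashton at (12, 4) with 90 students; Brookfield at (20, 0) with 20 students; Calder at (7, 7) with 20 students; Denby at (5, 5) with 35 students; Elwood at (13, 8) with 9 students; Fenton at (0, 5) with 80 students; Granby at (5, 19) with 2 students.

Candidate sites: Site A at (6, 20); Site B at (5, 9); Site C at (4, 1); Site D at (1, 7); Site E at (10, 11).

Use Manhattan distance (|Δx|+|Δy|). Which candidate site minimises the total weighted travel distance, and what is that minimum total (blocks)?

Site D, total 2499 blocks

Total weighted distance at each candidate:
  Site A (6, 20): total = 5355
  Site B (5, 9): total = 2601
  Site C (4, 1): total = 2507
  Site D (1, 7): total = 2499
  Site E (10, 11): total = 3115
Minimum is at Site D with total 2499 blocks.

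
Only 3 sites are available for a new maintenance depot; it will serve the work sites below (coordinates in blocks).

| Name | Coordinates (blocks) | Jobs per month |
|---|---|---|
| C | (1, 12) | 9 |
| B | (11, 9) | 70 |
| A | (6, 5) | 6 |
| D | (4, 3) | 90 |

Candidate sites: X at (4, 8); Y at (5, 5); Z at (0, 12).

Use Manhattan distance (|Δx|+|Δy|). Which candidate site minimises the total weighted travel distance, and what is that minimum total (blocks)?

Total weighted distance at each candidate:
  X (4, 8): total = 1103
  Y (5, 5): total = 1075
  Z (0, 12): total = 2237
Minimum is at Y with total 1075 blocks.

Y, total 1075 blocks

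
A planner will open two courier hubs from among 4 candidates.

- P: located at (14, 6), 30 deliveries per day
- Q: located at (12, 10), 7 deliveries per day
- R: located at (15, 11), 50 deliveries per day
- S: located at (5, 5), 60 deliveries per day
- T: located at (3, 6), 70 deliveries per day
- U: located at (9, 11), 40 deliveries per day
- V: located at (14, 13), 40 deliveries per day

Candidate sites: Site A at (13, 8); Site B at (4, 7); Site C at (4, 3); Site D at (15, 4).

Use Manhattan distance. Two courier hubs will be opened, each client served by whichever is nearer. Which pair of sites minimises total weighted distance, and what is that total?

Evaluate every pair (each demand assigned to the nearer of the two):
  {Site A, Site B}: total = 1201
  {Site A, Site C}: total = 1341
  {Site B, Site D}: total = 1583
  {Site C, Site D}: total = 1883
  {Site A, Site D}: total = 2381
  {Site B, Site C}: total = 2477
Best pair: {Site A, Site B} with total 1201.

{Site A, Site B}, total 1201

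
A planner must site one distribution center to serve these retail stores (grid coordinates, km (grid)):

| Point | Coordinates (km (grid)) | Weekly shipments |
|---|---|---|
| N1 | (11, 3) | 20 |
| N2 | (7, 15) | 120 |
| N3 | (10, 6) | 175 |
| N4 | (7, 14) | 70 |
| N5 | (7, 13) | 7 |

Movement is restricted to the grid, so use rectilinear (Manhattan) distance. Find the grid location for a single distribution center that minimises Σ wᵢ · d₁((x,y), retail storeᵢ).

Manhattan distance separates: Σwᵢ(|x−xᵢ|+|y−yᵢ|) = Σwᵢ|x−xᵢ| + Σwᵢ|y−yᵢ|, so x and y are optimised independently as 1-D weighted medians.
Total weight W = 392; half = 196.
x-coordinate, sorted with cumulative weight:
  x=7 (N2, w=120) cum 120
  x=7 (N4, w=70) cum 190
  x=7 (N5, w=7) cum 197  ← median
  x=10 (N3, w=175) cum 372
  x=11 (N1, w=20) cum 392
⇒ x* = 7
y-coordinate, sorted with cumulative weight:
  y=3 (N1, w=20) cum 20
  y=6 (N3, w=175) cum 195
  y=13 (N5, w=7) cum 202  ← median
  y=14 (N4, w=70) cum 272
  y=15 (N2, w=120) cum 392
⇒ y* = 13

(7, 13)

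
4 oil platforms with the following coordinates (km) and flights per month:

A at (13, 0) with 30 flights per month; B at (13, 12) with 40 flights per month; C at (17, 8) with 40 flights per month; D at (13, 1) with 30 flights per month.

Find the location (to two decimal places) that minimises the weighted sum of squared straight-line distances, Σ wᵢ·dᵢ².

The minimiser of Σwᵢ‖p−pᵢ‖² is the weighted centroid p* = (Σwᵢpᵢ)/(Σwᵢ).
Σwᵢ = 140.
Σwᵢxᵢ = 30·13 + 40·13 + 40·17 + 30·13 = 1980.
Σwᵢyᵢ = 30·0 + 40·12 + 40·8 + 30·1 = 830.
x* = 1980/140 = 14.14, y* = 830/140 = 5.93.

(14.14, 5.93)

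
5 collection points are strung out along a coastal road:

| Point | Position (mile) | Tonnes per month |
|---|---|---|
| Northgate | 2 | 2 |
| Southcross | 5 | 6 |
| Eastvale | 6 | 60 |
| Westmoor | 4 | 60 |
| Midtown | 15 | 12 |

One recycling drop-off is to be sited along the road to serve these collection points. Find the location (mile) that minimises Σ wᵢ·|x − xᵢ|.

For a sum of weighted absolute distances on a line, the optimum is the weighted median (not the mean). Total weight W = 140; half-weight = 70.
Sort by position and accumulate weight:
  mile 2 (Northgate, w=2) → cum 2
  mile 4 (Westmoor, w=60) → cum 62
  mile 5 (Southcross, w=6) → cum 68
  mile 6 (Eastvale, w=60) → cum 128  ≥ 70 → median here
  mile 15 (Midtown, w=12) → cum 140
Optimal location: mile 6.

x = 6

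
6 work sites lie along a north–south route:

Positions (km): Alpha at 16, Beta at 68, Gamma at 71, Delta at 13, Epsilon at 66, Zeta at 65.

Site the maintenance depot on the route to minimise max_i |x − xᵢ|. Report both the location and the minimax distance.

location 42, max distance 29

The 1-center on a line is the midpoint of the two extreme points: leftmost at 13, rightmost at 71.
Optimal location = (13 + 71)/2 = 42; maximum distance = (71 − 13)/2 = 29.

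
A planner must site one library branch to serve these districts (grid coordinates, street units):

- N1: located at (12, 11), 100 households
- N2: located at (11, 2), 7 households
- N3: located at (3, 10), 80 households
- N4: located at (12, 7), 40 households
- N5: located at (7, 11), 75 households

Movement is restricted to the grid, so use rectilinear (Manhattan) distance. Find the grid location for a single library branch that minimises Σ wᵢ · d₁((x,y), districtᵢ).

Manhattan distance separates: Σwᵢ(|x−xᵢ|+|y−yᵢ|) = Σwᵢ|x−xᵢ| + Σwᵢ|y−yᵢ|, so x and y are optimised independently as 1-D weighted medians.
Total weight W = 302; half = 151.
x-coordinate, sorted with cumulative weight:
  x=3 (N3, w=80) cum 80
  x=7 (N5, w=75) cum 155  ← median
  x=11 (N2, w=7) cum 162
  x=12 (N1, w=100) cum 262
  x=12 (N4, w=40) cum 302
⇒ x* = 7
y-coordinate, sorted with cumulative weight:
  y=2 (N2, w=7) cum 7
  y=7 (N4, w=40) cum 47
  y=10 (N3, w=80) cum 127
  y=11 (N1, w=100) cum 227  ← median
  y=11 (N5, w=75) cum 302
⇒ y* = 11

(7, 11)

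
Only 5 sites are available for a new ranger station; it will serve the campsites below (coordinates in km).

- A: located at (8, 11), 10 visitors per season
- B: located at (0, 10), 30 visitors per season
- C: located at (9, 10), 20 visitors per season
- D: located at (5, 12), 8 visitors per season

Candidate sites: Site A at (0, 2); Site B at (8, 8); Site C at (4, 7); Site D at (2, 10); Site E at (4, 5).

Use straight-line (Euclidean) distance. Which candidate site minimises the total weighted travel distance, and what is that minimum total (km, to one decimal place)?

Total weighted distance at each candidate:
  Site A (0, 2): total = 690.7
  Site B (8, 8): total = 362.1
  Site C (4, 7): total = 364.0
  Site D (2, 10): total = 289.7
  Site E (4, 5): total = 462.2
Minimum is at Site D with total 289.7 km.

Site D, total 289.7 km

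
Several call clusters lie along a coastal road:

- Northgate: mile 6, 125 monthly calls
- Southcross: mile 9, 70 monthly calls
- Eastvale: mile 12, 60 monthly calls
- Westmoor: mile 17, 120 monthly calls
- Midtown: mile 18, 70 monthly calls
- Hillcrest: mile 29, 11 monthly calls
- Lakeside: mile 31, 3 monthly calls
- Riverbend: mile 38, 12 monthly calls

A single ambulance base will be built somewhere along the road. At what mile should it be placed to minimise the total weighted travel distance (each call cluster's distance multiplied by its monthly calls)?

For a sum of weighted absolute distances on a line, the optimum is the weighted median (not the mean). Total weight W = 471; half-weight = 235.5.
Sort by position and accumulate weight:
  mile 6 (Northgate, w=125) → cum 125
  mile 9 (Southcross, w=70) → cum 195
  mile 12 (Eastvale, w=60) → cum 255  ≥ 235.5 → median here
  mile 17 (Westmoor, w=120) → cum 375
  mile 18 (Midtown, w=70) → cum 445
  mile 29 (Hillcrest, w=11) → cum 456
  mile 31 (Lakeside, w=3) → cum 459
  mile 38 (Riverbend, w=12) → cum 471
Optimal location: mile 12.

x = 12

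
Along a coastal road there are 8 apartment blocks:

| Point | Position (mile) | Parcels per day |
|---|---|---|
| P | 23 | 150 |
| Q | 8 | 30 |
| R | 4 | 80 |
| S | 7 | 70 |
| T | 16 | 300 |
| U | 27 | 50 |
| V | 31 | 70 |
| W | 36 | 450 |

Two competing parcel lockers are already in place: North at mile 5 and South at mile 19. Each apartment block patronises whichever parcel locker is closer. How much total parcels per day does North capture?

180

The indifferent point is the midpoint (5+19)/2 = 12; apartment blocks left of it (closer to North at 5) go to North, those right go to South.
  R at 4 (w=80) → North
  S at 7 (w=70) → North
  Q at 8 (w=30) → North
  T at 16 (w=300) → South
  P at 23 (w=150) → South
  U at 27 (w=50) → South
  V at 31 (w=70) → South
  W at 36 (w=450) → South
North captures 180; South captures 1020.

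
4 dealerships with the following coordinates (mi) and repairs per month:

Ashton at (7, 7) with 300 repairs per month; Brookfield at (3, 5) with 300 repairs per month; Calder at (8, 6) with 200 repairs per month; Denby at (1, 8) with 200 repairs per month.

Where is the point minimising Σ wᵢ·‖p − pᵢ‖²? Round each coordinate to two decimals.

(4.80, 6.40)

The minimiser of Σwᵢ‖p−pᵢ‖² is the weighted centroid p* = (Σwᵢpᵢ)/(Σwᵢ).
Σwᵢ = 1000.
Σwᵢxᵢ = 300·7 + 300·3 + 200·8 + 200·1 = 4800.
Σwᵢyᵢ = 300·7 + 300·5 + 200·6 + 200·8 = 6400.
x* = 4800/1000 = 4.80, y* = 6400/1000 = 6.40.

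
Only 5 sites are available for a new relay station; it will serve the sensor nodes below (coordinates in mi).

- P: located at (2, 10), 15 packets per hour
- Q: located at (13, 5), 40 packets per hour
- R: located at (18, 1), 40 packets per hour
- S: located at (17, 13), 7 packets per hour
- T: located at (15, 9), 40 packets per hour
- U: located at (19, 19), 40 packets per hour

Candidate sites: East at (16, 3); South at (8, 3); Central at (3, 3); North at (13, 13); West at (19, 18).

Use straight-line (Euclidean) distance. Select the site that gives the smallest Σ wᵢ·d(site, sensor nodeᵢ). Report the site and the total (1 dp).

East, total 1457.0 mi

Total weighted distance at each candidate:
  East (16, 3): total = 1457.0
  South (8, 3): total = 2001.2
  Central (3, 3): total = 2681.5
  North (13, 13): total = 1557.3
  West (19, 18): total = 2007.4
Minimum is at East with total 1457.0 mi.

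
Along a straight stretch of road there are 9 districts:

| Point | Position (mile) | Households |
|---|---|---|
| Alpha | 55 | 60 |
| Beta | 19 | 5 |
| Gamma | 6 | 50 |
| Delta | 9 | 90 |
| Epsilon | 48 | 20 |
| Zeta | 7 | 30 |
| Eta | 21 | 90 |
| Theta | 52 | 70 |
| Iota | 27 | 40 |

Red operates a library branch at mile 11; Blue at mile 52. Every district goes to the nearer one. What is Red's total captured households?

305

The indifferent point is the midpoint (11+52)/2 = 31.5; districts left of it (closer to Red at 11) go to Red, those right go to Blue.
  Gamma at 6 (w=50) → Red
  Zeta at 7 (w=30) → Red
  Delta at 9 (w=90) → Red
  Beta at 19 (w=5) → Red
  Eta at 21 (w=90) → Red
  Iota at 27 (w=40) → Red
  Epsilon at 48 (w=20) → Blue
  Theta at 52 (w=70) → Blue
  Alpha at 55 (w=60) → Blue
Red captures 305; Blue captures 150.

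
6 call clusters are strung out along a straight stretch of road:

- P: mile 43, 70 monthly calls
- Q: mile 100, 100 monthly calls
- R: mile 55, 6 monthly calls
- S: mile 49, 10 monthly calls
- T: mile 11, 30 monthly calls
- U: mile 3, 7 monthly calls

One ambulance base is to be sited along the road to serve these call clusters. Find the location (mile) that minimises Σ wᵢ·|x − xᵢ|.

x = 49

For a sum of weighted absolute distances on a line, the optimum is the weighted median (not the mean). Total weight W = 223; half-weight = 111.5.
Sort by position and accumulate weight:
  mile 3 (U, w=7) → cum 7
  mile 11 (T, w=30) → cum 37
  mile 43 (P, w=70) → cum 107
  mile 49 (S, w=10) → cum 117  ≥ 111.5 → median here
  mile 55 (R, w=6) → cum 123
  mile 100 (Q, w=100) → cum 223
Optimal location: mile 49.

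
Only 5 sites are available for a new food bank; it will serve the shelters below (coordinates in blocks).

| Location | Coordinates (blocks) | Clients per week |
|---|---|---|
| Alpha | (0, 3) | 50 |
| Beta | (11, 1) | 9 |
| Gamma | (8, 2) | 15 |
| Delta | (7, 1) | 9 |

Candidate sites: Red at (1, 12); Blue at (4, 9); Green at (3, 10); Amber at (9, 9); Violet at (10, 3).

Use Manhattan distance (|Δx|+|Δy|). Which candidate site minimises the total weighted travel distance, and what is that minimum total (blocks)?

Violet, total 617 blocks

Total weighted distance at each candidate:
  Red (1, 12): total = 1097
  Blue (4, 9): total = 899
  Green (3, 10): total = 965
  Amber (9, 9): total = 1050
  Violet (10, 3): total = 617
Minimum is at Violet with total 617 blocks.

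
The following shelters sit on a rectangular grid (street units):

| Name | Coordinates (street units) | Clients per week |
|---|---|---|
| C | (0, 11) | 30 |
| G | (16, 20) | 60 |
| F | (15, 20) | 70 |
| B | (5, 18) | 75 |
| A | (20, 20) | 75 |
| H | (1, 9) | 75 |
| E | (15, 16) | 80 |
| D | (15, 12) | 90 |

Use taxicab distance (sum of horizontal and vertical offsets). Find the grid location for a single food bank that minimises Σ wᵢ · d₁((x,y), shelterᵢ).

(15, 18)

Manhattan distance separates: Σwᵢ(|x−xᵢ|+|y−yᵢ|) = Σwᵢ|x−xᵢ| + Σwᵢ|y−yᵢ|, so x and y are optimised independently as 1-D weighted medians.
Total weight W = 555; half = 277.5.
x-coordinate, sorted with cumulative weight:
  x=0 (C, w=30) cum 30
  x=1 (H, w=75) cum 105
  x=5 (B, w=75) cum 180
  x=15 (F, w=70) cum 250
  x=15 (E, w=80) cum 330  ← median
  x=15 (D, w=90) cum 420
  x=16 (G, w=60) cum 480
  x=20 (A, w=75) cum 555
⇒ x* = 15
y-coordinate, sorted with cumulative weight:
  y=9 (H, w=75) cum 75
  y=11 (C, w=30) cum 105
  y=12 (D, w=90) cum 195
  y=16 (E, w=80) cum 275
  y=18 (B, w=75) cum 350  ← median
  y=20 (G, w=60) cum 410
  y=20 (F, w=70) cum 480
  y=20 (A, w=75) cum 555
⇒ y* = 18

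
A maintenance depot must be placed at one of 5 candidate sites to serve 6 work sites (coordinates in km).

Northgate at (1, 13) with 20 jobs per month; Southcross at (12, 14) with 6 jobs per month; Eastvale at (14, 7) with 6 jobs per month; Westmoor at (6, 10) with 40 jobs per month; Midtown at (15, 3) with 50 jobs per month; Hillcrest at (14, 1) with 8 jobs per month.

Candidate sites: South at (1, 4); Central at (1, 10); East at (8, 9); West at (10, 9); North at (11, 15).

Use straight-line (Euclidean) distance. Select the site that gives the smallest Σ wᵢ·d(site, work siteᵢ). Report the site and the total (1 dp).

East, total 868.0 km

Total weighted distance at each candidate:
  South (1, 4): total = 1470.2
  Central (1, 10): total = 1319.4
  East (8, 9): total = 868.0
  West (10, 9): total = 883.1
  North (11, 15): total = 1293.6
Minimum is at East with total 868.0 km.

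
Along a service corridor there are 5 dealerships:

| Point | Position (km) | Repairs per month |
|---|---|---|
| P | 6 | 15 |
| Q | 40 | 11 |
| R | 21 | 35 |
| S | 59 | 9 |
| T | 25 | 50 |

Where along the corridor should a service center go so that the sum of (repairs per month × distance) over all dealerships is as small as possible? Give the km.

x = 25

For a sum of weighted absolute distances on a line, the optimum is the weighted median (not the mean). Total weight W = 120; half-weight = 60.
Sort by position and accumulate weight:
  km 6 (P, w=15) → cum 15
  km 21 (R, w=35) → cum 50
  km 25 (T, w=50) → cum 100  ≥ 60 → median here
  km 40 (Q, w=11) → cum 111
  km 59 (S, w=9) → cum 120
Optimal location: km 25.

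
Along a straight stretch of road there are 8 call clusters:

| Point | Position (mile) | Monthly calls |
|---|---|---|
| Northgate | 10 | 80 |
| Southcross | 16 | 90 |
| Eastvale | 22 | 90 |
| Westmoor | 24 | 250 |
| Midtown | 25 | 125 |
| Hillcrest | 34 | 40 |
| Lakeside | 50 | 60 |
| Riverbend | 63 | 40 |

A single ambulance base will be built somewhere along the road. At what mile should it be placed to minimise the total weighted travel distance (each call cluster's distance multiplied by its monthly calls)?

For a sum of weighted absolute distances on a line, the optimum is the weighted median (not the mean). Total weight W = 775; half-weight = 387.5.
Sort by position and accumulate weight:
  mile 10 (Northgate, w=80) → cum 80
  mile 16 (Southcross, w=90) → cum 170
  mile 22 (Eastvale, w=90) → cum 260
  mile 24 (Westmoor, w=250) → cum 510  ≥ 387.5 → median here
  mile 25 (Midtown, w=125) → cum 635
  mile 34 (Hillcrest, w=40) → cum 675
  mile 50 (Lakeside, w=60) → cum 735
  mile 63 (Riverbend, w=40) → cum 775
Optimal location: mile 24.

x = 24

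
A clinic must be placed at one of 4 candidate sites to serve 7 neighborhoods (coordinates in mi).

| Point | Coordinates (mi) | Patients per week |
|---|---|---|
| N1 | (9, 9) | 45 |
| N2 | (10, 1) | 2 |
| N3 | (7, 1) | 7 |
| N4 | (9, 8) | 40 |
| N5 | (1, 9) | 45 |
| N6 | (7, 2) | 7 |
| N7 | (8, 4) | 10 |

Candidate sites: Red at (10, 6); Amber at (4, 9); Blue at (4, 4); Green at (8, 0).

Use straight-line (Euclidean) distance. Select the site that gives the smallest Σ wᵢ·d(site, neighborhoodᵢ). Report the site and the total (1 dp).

Total weighted distance at each candidate:
  Red (10, 6): total = 772.8
  Amber (4, 9): total = 761.1
  Blue (4, 4): total = 945.1
  Green (8, 0): total = 1313.1
Minimum is at Amber with total 761.1 mi.

Amber, total 761.1 mi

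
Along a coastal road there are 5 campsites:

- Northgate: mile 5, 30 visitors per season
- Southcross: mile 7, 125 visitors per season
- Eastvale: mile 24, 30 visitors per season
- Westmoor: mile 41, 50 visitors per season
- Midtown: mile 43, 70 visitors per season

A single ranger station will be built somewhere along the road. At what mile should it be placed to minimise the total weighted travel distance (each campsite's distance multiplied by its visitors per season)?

For a sum of weighted absolute distances on a line, the optimum is the weighted median (not the mean). Total weight W = 305; half-weight = 152.5.
Sort by position and accumulate weight:
  mile 5 (Northgate, w=30) → cum 30
  mile 7 (Southcross, w=125) → cum 155  ≥ 152.5 → median here
  mile 24 (Eastvale, w=30) → cum 185
  mile 41 (Westmoor, w=50) → cum 235
  mile 43 (Midtown, w=70) → cum 305
Optimal location: mile 7.

x = 7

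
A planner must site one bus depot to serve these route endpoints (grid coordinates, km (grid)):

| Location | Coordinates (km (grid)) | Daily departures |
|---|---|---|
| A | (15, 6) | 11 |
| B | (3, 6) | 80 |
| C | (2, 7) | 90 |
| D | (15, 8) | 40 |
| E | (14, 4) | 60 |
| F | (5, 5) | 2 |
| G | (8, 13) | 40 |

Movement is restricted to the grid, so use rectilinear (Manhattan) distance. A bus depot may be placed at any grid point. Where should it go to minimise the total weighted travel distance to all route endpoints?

(3, 7)

Manhattan distance separates: Σwᵢ(|x−xᵢ|+|y−yᵢ|) = Σwᵢ|x−xᵢ| + Σwᵢ|y−yᵢ|, so x and y are optimised independently as 1-D weighted medians.
Total weight W = 323; half = 161.5.
x-coordinate, sorted with cumulative weight:
  x=2 (C, w=90) cum 90
  x=3 (B, w=80) cum 170  ← median
  x=5 (F, w=2) cum 172
  x=8 (G, w=40) cum 212
  x=14 (E, w=60) cum 272
  x=15 (A, w=11) cum 283
  x=15 (D, w=40) cum 323
⇒ x* = 3
y-coordinate, sorted with cumulative weight:
  y=4 (E, w=60) cum 60
  y=5 (F, w=2) cum 62
  y=6 (A, w=11) cum 73
  y=6 (B, w=80) cum 153
  y=7 (C, w=90) cum 243  ← median
  y=8 (D, w=40) cum 283
  y=13 (G, w=40) cum 323
⇒ y* = 7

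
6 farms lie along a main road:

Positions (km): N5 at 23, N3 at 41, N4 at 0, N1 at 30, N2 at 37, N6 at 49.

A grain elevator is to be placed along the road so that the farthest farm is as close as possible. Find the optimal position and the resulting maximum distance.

location 24.5, max distance 24.5

The 1-center on a line is the midpoint of the two extreme points: leftmost at 0, rightmost at 49.
Optimal location = (0 + 49)/2 = 24.5; maximum distance = (49 − 0)/2 = 24.5.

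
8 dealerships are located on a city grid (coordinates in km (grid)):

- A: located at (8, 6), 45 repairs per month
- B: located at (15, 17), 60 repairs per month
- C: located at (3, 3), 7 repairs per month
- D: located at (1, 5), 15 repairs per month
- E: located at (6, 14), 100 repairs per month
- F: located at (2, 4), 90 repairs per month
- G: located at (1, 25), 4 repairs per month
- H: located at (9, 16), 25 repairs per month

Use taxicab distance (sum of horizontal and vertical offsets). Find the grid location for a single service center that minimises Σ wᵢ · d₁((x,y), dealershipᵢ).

Manhattan distance separates: Σwᵢ(|x−xᵢ|+|y−yᵢ|) = Σwᵢ|x−xᵢ| + Σwᵢ|y−yᵢ|, so x and y are optimised independently as 1-D weighted medians.
Total weight W = 346; half = 173.
x-coordinate, sorted with cumulative weight:
  x=1 (D, w=15) cum 15
  x=1 (G, w=4) cum 19
  x=2 (F, w=90) cum 109
  x=3 (C, w=7) cum 116
  x=6 (E, w=100) cum 216  ← median
  x=8 (A, w=45) cum 261
  x=9 (H, w=25) cum 286
  x=15 (B, w=60) cum 346
⇒ x* = 6
y-coordinate, sorted with cumulative weight:
  y=3 (C, w=7) cum 7
  y=4 (F, w=90) cum 97
  y=5 (D, w=15) cum 112
  y=6 (A, w=45) cum 157
  y=14 (E, w=100) cum 257  ← median
  y=16 (H, w=25) cum 282
  y=17 (B, w=60) cum 342
  y=25 (G, w=4) cum 346
⇒ y* = 14

(6, 14)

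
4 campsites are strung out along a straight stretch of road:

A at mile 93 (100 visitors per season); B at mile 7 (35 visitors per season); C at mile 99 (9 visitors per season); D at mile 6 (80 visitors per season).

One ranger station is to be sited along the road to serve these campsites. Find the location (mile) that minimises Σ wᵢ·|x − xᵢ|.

x = 7

For a sum of weighted absolute distances on a line, the optimum is the weighted median (not the mean). Total weight W = 224; half-weight = 112.
Sort by position and accumulate weight:
  mile 6 (D, w=80) → cum 80
  mile 7 (B, w=35) → cum 115  ≥ 112 → median here
  mile 93 (A, w=100) → cum 215
  mile 99 (C, w=9) → cum 224
Optimal location: mile 7.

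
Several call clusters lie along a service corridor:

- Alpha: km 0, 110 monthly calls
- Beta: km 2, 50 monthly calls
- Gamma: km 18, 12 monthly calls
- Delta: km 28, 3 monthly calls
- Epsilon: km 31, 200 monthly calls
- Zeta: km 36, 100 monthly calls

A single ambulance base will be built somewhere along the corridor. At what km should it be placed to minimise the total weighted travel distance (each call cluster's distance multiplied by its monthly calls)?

For a sum of weighted absolute distances on a line, the optimum is the weighted median (not the mean). Total weight W = 475; half-weight = 237.5.
Sort by position and accumulate weight:
  km 0 (Alpha, w=110) → cum 110
  km 2 (Beta, w=50) → cum 160
  km 18 (Gamma, w=12) → cum 172
  km 28 (Delta, w=3) → cum 175
  km 31 (Epsilon, w=200) → cum 375  ≥ 237.5 → median here
  km 36 (Zeta, w=100) → cum 475
Optimal location: km 31.

x = 31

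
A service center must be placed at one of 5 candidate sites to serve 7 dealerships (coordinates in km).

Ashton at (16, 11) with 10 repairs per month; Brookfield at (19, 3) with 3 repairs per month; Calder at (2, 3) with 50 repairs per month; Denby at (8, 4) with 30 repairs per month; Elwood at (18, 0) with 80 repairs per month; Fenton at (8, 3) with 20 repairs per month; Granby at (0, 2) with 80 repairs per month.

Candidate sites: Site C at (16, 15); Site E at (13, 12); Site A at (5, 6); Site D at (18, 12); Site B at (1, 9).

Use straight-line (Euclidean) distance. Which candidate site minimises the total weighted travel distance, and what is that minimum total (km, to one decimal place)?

Site A, total 2226.6 km

Total weighted distance at each candidate:
  Site C (16, 15): total = 4555.4
  Site E (13, 12): total = 3615.7
  Site A (5, 6): total = 2226.6
  Site D (18, 12): total = 4228.0
  Site B (1, 9): total = 3059.4
Minimum is at Site A with total 2226.6 km.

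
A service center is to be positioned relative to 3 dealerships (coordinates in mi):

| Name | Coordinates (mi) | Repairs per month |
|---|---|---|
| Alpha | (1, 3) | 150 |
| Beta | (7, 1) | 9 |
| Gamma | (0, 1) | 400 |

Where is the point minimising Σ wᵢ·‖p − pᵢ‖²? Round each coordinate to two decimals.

The minimiser of Σwᵢ‖p−pᵢ‖² is the weighted centroid p* = (Σwᵢpᵢ)/(Σwᵢ).
Σwᵢ = 559.
Σwᵢxᵢ = 150·1 + 9·7 + 400·0 = 213.
Σwᵢyᵢ = 150·3 + 9·1 + 400·1 = 859.
x* = 213/559 = 0.38, y* = 859/559 = 1.54.

(0.38, 1.54)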